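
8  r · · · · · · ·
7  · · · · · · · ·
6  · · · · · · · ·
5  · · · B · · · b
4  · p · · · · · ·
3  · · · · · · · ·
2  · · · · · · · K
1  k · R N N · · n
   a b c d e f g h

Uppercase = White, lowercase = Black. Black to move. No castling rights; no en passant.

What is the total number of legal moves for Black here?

0

Black to move; king on a1.
In check: yes, from the white rook on c1.
Legal moves: none.
Count: 0.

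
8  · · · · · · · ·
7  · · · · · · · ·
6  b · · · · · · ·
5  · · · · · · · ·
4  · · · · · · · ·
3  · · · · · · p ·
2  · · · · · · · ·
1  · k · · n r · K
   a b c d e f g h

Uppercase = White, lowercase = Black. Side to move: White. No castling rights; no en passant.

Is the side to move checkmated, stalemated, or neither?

checkmate

White to move; white king on h1.
In check: yes, from the black rook on f1.
King squares — g1: attacked by Rf1; g2: attacked by Ne1; h2: attacked by Pg3.
Legal moves for White: none.
In check with no legal moves → checkmate.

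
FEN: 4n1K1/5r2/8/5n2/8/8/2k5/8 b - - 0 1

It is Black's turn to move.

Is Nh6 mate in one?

After Nh6: white king on g8; in check: yes, from the black knight on h6.
White has 1 legal reply: Kh8.
In check but a legal move exists → not checkmate.

no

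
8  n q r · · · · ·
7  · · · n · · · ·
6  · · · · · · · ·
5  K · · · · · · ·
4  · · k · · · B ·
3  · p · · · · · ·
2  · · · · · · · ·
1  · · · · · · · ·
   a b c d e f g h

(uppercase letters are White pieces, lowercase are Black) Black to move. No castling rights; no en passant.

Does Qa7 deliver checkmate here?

After Qa7: white king on a5; in check: yes, from the black queen on a7.
King squares — a4: attacked by Qa7; b4: attacked by Kc4; b5: attacked by Kc4; a6: attacked by Qa7; b6: attacked by Qa7.
White has no legal moves → checkmate.

yes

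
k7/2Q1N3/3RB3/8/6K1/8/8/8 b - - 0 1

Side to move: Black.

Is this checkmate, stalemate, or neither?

stalemate

Black to move; black king on a8.
In check: no.
King squares — a7: attacked by Qc7; b7: attacked by Qc7; b8: attacked by Qc7.
Legal moves for Black: none.
Not in check and no legal moves → stalemate.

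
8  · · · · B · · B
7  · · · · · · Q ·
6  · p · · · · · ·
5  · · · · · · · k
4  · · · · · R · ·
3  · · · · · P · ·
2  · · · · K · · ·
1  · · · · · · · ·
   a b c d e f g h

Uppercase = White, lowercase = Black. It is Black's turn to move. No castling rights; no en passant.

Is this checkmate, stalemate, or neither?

checkmate

Black to move; black king on h5.
In check: yes, from the white bishop on e8.
King squares — g4: attacked by Pf3; h4: attacked by Rf4; g5: attacked by Qg7; g6: attacked by Qg7; h6: attacked by Qg7.
Legal moves for Black: none.
In check with no legal moves → checkmate.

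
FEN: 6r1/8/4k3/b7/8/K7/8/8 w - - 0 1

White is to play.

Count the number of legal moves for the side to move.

White to move; king on a3.
In check: no.
Legal moves: Ka4, Kb3, Kb2, Ka2.
Count: 4.

4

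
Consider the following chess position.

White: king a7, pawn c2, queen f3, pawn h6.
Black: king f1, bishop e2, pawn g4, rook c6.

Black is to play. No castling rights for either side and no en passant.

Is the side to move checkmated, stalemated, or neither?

Black to move; black king on f1.
In check: yes, from the white queen on f3.
Legal moves for Black: Kg1, Ke1, Bxf3, gxf3.
Black is in check but has 4 legal moves → neither.

neither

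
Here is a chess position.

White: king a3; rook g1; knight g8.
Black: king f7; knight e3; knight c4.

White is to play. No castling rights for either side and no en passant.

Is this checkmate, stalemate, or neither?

neither

White to move; white king on a3.
In check: yes, from the black knight on c4.
King squares — a2: available; b2: attacked by Nc4; b3: available; a4: available; b4: available.
Legal moves for White: Kb4, Ka4, Kb3, Ka2.
White is in check but has 4 legal moves → neither.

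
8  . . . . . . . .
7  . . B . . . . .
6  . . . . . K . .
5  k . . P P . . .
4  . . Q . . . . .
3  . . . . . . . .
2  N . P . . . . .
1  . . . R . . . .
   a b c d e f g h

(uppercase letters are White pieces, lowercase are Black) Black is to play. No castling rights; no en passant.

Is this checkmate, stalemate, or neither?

Black to move; black king on a5.
In check: yes, from the white bishop on c7.
King squares — a4: attacked by Qc4; b4: attacked by Na2; b5: attacked by Qc4; a6: attacked by Qc4; b6: attacked by Bc7.
Legal moves for Black: none.
In check with no legal moves → checkmate.

checkmate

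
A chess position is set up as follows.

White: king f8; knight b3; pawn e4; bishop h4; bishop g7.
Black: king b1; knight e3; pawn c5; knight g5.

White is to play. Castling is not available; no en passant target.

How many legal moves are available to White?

White to move; king on f8.
In check: no.
Legal moves: Kg8, Ke8, Ke7, Bh8, Bh6, Bf6, Be5, Bd4, Bc3, Bb2, Ba1, Bxg5, Bg3, Bf2, Be1, Nxc5, Na5, Nd4, Nd2+, Nc1, Na1, e5.
Count: 22.

22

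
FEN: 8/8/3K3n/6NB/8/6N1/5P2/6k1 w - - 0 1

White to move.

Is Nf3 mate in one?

no

After Nf3: black king on g1; in check: yes, from the white knight on f3.
Black has 2 legal replies: Kg2, Kxf2.
In check but a legal move exists → not checkmate.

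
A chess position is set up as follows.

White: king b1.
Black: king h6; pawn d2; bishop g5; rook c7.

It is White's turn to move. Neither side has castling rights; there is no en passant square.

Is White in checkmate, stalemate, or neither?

neither

White to move; white king on b1.
In check: no.
Legal moves for White: Kb2, Ka2, Ka1.
White has 3 legal moves and is not in check → neither.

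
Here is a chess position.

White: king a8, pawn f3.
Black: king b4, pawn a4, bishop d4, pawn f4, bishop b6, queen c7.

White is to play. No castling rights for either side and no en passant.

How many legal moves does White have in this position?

White to move; king on a8.
In check: no.
Legal moves: none.
Count: 0.

0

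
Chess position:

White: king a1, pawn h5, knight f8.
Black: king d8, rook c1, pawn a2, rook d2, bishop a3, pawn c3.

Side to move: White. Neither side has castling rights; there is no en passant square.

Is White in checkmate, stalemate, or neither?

checkmate

White to move; white king on a1.
In check: yes, from the black rook on c1.
King squares — b1: attacked by Rc1; a2: attacked by Rd2; b2: attacked by Rd2.
Legal moves for White: none.
In check with no legal moves → checkmate.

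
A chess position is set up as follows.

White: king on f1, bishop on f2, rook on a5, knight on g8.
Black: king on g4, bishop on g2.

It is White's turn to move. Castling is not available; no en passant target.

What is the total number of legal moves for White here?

White to move; king on f1.
In check: yes, from the black bishop on g2.
Legal moves: Kxg2, Ke2, Kg1, Ke1.
Count: 4.

4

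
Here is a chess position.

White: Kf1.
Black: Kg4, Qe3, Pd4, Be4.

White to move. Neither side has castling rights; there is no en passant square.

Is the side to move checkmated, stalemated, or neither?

White to move; white king on f1.
In check: no.
King squares — e1: attacked by Qe3; g1: attacked by Qe3; e2: attacked by Qe3; f2: attacked by Qe3; g2: attacked by Be4.
Legal moves for White: none.
Not in check and no legal moves → stalemate.

stalemate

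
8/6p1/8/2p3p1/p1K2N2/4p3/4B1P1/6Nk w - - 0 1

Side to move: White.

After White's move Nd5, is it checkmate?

no

After Nd5: black king on h1; in check: no.
Black is not in check, so this cannot be checkmate.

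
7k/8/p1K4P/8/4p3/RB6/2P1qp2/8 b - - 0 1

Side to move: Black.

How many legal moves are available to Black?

Black to move; king on h8.
In check: no.
Legal moves: Kh7, Qh5, Qb5+, Qg4, Qc4+, Qf3, Qe3, Qd3, Qd2, Qxc2+, Qf1, Qe1, Qd1, a5, e3, f1=Q, f1=R, f1=B, f1=N.
Count: 19.

19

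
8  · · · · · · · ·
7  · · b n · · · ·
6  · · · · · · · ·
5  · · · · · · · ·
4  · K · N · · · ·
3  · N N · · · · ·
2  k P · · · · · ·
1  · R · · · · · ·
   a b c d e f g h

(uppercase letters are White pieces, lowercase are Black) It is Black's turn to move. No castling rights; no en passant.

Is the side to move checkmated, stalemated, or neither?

checkmate

Black to move; black king on a2.
In check: yes, from the white knight on c3.
King squares — a1: attacked by Rb1; b1: attacked by Nc3; b2: attacked by Rb1; a3: attacked by Pb2; b3: attacked by Kb4.
Legal moves for Black: none.
In check with no legal moves → checkmate.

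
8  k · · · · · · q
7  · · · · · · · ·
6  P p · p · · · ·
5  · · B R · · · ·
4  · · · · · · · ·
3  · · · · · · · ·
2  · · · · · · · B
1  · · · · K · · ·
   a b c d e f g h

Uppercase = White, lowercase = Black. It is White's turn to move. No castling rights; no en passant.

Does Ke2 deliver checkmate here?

no

After Ke2: black king on a8; in check: no.
Black is not in check, so this cannot be checkmate.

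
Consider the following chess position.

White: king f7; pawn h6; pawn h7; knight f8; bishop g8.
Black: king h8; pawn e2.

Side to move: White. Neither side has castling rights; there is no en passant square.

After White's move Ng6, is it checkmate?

yes

After Ng6: black king on h8; in check: yes, from the white knight on g6.
King squares — g7: attacked by Ph6; h7: attacked by Bg8; g8: attacked by Kf7.
Black has no legal moves → checkmate.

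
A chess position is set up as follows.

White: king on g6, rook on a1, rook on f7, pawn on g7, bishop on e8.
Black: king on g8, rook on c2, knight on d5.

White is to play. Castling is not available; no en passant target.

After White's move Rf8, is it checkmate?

yes

After Rf8: black king on g8; in check: yes, from the white rook on f8.
King squares — f7: attacked by Kg6; g7: attacked by Kg6; h7: attacked by Kg6; f8: attacked by Pg7; h8: attacked by Pg7.
Black has no legal moves → checkmate.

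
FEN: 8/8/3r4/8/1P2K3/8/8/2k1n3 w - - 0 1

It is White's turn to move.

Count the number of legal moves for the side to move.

5

White to move; king on e4.
In check: no.
Legal moves: Kf5, Ke5, Kf4, Ke3, b5.
Count: 5.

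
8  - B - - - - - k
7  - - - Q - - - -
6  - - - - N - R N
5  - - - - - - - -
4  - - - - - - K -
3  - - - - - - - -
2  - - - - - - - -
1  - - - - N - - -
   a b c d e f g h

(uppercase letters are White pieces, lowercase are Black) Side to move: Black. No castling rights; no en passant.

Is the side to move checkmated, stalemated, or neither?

Black to move; black king on h8.
In check: no.
King squares — g7: attacked by Ne6; h7: attacked by Qd7; g8: attacked by Rg6.
Legal moves for Black: none.
Not in check and no legal moves → stalemate.

stalemate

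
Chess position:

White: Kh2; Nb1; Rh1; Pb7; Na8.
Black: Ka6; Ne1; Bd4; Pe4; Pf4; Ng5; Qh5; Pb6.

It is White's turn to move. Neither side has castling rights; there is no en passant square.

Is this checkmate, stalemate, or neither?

checkmate

White to move; white king on h2.
In check: yes, from the black queen on h5.
King squares — g1: attacked by Bd4; h1: own rook; g2: attacked by Ne1; g3: attacked by Pf4; h3: attacked by Ng5.
Legal moves for White: none.
In check with no legal moves → checkmate.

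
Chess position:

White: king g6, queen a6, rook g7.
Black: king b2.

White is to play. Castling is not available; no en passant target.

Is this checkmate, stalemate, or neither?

neither

White to move; white king on g6.
In check: no.
Legal moves for White include: Rg8, Rh7, Rf7, Re7, Rd7, Rc7, Rb7+, Ra7, Kh7, Kf7, Kh6, Kf6, Kh5, Kg5, Kf5, Qc8, Qa8, Qb7+, ... (list truncated; more exist).
White has legal moves and is not in check → neither.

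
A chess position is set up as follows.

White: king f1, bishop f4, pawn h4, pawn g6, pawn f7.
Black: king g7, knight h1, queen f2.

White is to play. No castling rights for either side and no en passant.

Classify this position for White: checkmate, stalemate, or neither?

checkmate

White to move; white king on f1.
In check: yes, from the black queen on f2.
King squares — e1: attacked by Qf2; g1: attacked by Qf2; e2: attacked by Qf2; f2: attacked by Nh1; g2: attacked by Qf2.
Legal moves for White: none.
In check with no legal moves → checkmate.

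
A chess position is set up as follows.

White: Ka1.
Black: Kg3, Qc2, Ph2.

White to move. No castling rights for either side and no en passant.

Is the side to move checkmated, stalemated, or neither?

White to move; white king on a1.
In check: no.
King squares — b1: attacked by Qc2; a2: attacked by Qc2; b2: attacked by Qc2.
Legal moves for White: none.
Not in check and no legal moves → stalemate.

stalemate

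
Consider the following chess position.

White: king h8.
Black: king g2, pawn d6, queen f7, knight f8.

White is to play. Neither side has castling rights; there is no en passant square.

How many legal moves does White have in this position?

0

White to move; king on h8.
In check: no.
Legal moves: none.
Count: 0.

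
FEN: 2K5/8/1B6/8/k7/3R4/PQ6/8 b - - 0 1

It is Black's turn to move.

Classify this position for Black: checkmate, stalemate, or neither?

Black to move; black king on a4.
In check: no.
King squares — a3: attacked by Qb2; b3: attacked by Pa2; b4: attacked by Qb2; a5: attacked by Bb6; b5: attacked by Qb2.
Legal moves for Black: none.
Not in check and no legal moves → stalemate.

stalemate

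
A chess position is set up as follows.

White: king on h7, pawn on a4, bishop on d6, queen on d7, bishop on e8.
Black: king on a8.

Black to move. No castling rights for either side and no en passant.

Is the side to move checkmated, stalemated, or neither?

Black to move; black king on a8.
In check: no.
King squares — a7: attacked by Qd7; b7: attacked by Qd7; b8: attacked by Bd6.
Legal moves for Black: none.
Not in check and no legal moves → stalemate.

stalemate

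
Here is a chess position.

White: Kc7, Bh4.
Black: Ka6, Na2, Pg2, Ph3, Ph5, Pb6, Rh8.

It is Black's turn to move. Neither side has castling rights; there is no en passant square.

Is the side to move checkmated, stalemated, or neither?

Black to move; black king on a6.
In check: no.
Legal moves for Black include: Rg8, Rf8, Re8, Rd8, Rc8+, Rb8, Ra8, Rh7+, Rh6, Ka7, Kb5, Ka5, Nb4, Nc3, Nc1, b5, h2, g1=Q, ... (list truncated; more exist).
Black has legal moves and is not in check → neither.

neither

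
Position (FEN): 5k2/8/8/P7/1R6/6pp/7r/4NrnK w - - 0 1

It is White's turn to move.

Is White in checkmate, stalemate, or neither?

checkmate

White to move; white king on h1.
In check: yes, from the black rook on h2.
King squares — g1: attacked by Rf1; g2: attacked by Rh2; h2: attacked by Pg3.
Legal moves for White: none.
In check with no legal moves → checkmate.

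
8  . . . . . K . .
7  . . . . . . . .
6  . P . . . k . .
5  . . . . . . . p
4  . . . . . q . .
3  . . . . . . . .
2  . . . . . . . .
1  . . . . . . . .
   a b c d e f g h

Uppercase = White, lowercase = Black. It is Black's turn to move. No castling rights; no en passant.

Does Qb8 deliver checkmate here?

yes

After Qb8: white king on f8; in check: yes, from the black queen on b8.
King squares — e7: attacked by Kf6; f7: attacked by Kf6; g7: attacked by Kf6; e8: attacked by Qb8; g8: attacked by Qb8.
White has no legal moves → checkmate.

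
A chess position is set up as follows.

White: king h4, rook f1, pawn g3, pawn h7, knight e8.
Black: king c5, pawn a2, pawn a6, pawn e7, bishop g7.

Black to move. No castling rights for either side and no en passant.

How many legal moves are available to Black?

23

Black to move; king on c5.
In check: no.
Legal moves: Bh8, Bf8, Bh6, Bf6+, Be5, Bd4, Bc3, Bb2, Ba1, Kc6, Kb6, Kd5, Kb5, Kd4, Kc4, Kb4, e6, a5, a1=Q, a1=R, a1=B, a1=N, e5.
Count: 23.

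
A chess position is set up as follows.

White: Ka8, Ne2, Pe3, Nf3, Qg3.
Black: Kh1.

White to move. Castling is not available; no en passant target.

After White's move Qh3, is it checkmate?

yes

After Qh3: black king on h1; in check: yes, from the white queen on h3.
King squares — g1: attacked by Ne2; g2: attacked by Qh3; h2: attacked by Nf3.
Black has no legal moves → checkmate.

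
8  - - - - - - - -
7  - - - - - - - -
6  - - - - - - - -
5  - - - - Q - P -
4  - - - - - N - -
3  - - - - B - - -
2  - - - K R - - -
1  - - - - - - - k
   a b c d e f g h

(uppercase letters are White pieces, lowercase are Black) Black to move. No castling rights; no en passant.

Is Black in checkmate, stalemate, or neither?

Black to move; black king on h1.
In check: no.
King squares — g1: attacked by Be3; g2: attacked by Re2; h2: attacked by Re2.
Legal moves for Black: none.
Not in check and no legal moves → stalemate.

stalemate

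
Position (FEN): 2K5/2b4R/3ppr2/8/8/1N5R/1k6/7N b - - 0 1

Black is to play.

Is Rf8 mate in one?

After Rf8: white king on c8; in check: yes, from the black rook on f8.
White has 3 legal replies: Kd7, Kxc7, Kb7.
In check but a legal move exists → not checkmate.

no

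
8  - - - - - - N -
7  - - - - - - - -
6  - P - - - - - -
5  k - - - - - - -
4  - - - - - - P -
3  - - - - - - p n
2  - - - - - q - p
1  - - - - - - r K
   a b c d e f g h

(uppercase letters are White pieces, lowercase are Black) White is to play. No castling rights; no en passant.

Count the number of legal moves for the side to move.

White to move; king on h1.
In check: yes, from the black rook on g1.
Legal moves: none.
Count: 0.

0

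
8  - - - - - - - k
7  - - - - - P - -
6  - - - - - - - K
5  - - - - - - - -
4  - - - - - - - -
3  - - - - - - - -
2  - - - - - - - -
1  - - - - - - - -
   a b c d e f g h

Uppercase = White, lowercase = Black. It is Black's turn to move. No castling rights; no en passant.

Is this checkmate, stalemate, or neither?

Black to move; black king on h8.
In check: no.
King squares — g7: attacked by Kh6; h7: attacked by Kh6; g8: attacked by Pf7.
Legal moves for Black: none.
Not in check and no legal moves → stalemate.

stalemate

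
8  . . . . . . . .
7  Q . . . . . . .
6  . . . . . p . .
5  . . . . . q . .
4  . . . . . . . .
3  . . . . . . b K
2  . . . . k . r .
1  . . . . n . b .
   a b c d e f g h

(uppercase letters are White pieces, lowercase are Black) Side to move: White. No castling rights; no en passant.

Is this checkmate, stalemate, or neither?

checkmate

White to move; white king on h3.
In check: yes, from the black queen on f5.
King squares — g2: attacked by Ne1; h2: attacked by Bg1; g3: attacked by Rg2; g4: attacked by Qf5; h4: attacked by Bg3.
Legal moves for White: none.
In check with no legal moves → checkmate.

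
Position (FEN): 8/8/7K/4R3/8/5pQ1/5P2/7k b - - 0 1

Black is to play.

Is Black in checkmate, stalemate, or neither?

stalemate

Black to move; black king on h1.
In check: no.
King squares — g1: attacked by Qg3; g2: attacked by Qg3; h2: attacked by Qg3.
Legal moves for Black: none.
Not in check and no legal moves → stalemate.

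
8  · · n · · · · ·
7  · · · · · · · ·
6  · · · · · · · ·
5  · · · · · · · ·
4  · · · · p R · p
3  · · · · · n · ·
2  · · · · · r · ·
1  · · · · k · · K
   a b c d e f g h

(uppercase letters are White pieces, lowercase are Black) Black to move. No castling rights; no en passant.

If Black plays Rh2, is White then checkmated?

yes

After Rh2: white king on h1; in check: yes, from the black rook on h2.
King squares — g1: attacked by Nf3; g2: attacked by Rh2; h2: attacked by Nf3.
White has no legal moves → checkmate.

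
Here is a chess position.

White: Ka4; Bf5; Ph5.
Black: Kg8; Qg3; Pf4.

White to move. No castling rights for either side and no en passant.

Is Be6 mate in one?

no

After Be6: black king on g8; in check: yes, from the white bishop on e6.
Black has 4 legal replies: Kh8, Kf8, Kh7, Kg7.
In check but a legal move exists → not checkmate.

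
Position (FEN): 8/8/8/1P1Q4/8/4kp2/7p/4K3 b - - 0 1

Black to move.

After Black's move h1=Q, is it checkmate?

yes

After h1=Q: white king on e1; in check: yes, from the black queen on h1.
King squares — d1: attacked by Qh1; f1: attacked by Qh1; d2: attacked by Ke3; e2: attacked by Ke3; f2: attacked by Ke3.
White has no legal moves → checkmate.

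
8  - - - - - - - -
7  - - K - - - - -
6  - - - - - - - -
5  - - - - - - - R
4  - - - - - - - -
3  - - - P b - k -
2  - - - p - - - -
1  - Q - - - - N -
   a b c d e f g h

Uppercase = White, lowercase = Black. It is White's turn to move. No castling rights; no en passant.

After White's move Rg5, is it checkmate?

After Rg5: black king on g3; in check: yes, from the white rook on g5.
Black has 5 legal replies: Kh4, Kf4, Kh2, Kf2, Bxg5.
In check but a legal move exists → not checkmate.

no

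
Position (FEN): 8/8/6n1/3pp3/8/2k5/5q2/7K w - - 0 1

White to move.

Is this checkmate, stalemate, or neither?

stalemate

White to move; white king on h1.
In check: no.
King squares — g1: attacked by Qf2; g2: attacked by Qf2; h2: attacked by Qf2.
Legal moves for White: none.
Not in check and no legal moves → stalemate.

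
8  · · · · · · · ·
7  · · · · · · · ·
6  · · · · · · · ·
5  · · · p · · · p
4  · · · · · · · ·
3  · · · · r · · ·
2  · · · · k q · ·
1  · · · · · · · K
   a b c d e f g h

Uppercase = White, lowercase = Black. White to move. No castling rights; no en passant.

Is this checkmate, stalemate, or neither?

White to move; white king on h1.
In check: no.
King squares — g1: attacked by Qf2; g2: attacked by Qf2; h2: attacked by Qf2.
Legal moves for White: none.
Not in check and no legal moves → stalemate.

stalemate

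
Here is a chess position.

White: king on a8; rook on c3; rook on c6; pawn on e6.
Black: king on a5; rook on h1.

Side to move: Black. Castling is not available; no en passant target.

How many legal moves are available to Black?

17

Black to move; king on a5.
In check: no.
Legal moves: Kb5, Kb4, Ka4, Rh8+, Rh7, Rh6, Rh5, Rh4, Rh3, Rh2, Rg1, Rf1, Re1, Rd1, Rc1, Rb1, Ra1.
Count: 17.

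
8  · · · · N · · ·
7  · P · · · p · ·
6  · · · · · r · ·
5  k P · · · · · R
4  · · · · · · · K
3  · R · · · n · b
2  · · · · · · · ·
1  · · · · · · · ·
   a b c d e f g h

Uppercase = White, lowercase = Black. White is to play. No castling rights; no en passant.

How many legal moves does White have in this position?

White to move; king on h4.
In check: yes, from the black knight on f3.
Legal moves: Kxh3, Kg3, Rxf3.
Count: 3.

3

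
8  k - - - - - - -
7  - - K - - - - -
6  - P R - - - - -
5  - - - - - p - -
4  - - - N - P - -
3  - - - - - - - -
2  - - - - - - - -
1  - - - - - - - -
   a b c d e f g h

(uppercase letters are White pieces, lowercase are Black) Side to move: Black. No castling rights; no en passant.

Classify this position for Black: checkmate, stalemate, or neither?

stalemate

Black to move; black king on a8.
In check: no.
King squares — a7: attacked by Pb6; b7: attacked by Kc7; b8: attacked by Kc7.
Legal moves for Black: none.
Not in check and no legal moves → stalemate.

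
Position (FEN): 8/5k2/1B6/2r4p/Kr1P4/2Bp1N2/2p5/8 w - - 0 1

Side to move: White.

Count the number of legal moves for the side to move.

White to move; king on a4.
In check: yes, from the black rook on b4.
Legal moves: Kxb4, Ka3, Bxb4.
Count: 3.

3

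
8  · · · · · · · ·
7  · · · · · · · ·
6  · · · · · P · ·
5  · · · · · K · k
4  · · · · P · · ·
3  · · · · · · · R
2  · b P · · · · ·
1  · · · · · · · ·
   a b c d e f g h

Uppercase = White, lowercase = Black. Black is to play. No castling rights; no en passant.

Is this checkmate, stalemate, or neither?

Black to move; black king on h5.
In check: yes, from the white rook on h3.
King squares — g4: attacked by Kf5; h4: attacked by Rh3; g5: attacked by Kf5; g6: attacked by Kf5; h6: attacked by Rh3.
Legal moves for Black: none.
In check with no legal moves → checkmate.

checkmate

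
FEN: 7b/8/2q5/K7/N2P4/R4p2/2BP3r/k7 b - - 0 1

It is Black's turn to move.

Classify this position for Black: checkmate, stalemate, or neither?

checkmate

Black to move; black king on a1.
In check: yes, from the white rook on a3.
King squares — b1: attacked by Bc2; a2: attacked by Ra3; b2: attacked by Na4.
Legal moves for Black: none.
In check with no legal moves → checkmate.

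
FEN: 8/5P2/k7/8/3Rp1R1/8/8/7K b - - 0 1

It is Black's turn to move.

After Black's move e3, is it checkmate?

After e3: white king on h1; in check: no.
White is not in check, so this cannot be checkmate.

no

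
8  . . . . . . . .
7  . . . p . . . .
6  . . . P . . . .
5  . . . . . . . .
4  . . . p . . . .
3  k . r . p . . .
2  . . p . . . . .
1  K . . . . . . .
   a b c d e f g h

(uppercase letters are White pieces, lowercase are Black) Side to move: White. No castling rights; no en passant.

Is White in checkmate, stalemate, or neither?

stalemate

White to move; white king on a1.
In check: no.
King squares — b1: attacked by Pc2; a2: attacked by Ka3; b2: attacked by Ka3.
Legal moves for White: none.
Not in check and no legal moves → stalemate.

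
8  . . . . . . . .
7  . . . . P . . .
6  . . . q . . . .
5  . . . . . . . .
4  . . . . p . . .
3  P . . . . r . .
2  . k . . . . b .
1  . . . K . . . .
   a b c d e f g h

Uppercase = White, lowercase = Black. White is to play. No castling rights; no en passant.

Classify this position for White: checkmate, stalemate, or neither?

White to move; white king on d1.
In check: yes, from the black queen on d6.
Legal moves for White: Ke2, Ke1.
White is in check but has 2 legal moves → neither.

neither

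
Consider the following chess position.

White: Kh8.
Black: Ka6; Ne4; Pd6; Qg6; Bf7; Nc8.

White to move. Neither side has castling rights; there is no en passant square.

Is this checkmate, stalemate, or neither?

White to move; white king on h8.
In check: no.
King squares — g7: attacked by Qg6; h7: attacked by Qg6; g8: attacked by Qg6.
Legal moves for White: none.
Not in check and no legal moves → stalemate.

stalemate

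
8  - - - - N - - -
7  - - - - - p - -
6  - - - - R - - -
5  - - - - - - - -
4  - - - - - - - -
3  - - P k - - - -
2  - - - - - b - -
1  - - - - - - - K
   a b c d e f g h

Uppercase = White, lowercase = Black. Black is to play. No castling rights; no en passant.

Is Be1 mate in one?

After Be1: white king on h1; in check: no.
White is not in check, so this cannot be checkmate.

no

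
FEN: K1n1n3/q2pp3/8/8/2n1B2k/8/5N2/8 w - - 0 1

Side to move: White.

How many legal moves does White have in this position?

0

White to move; king on a8.
In check: yes, from the black queen on a7.
Legal moves: none.
Count: 0.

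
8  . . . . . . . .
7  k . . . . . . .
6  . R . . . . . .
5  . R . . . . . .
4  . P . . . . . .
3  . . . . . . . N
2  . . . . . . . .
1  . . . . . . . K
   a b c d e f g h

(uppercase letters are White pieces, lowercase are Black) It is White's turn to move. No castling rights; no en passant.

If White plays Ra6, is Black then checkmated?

After Ra6: black king on a7; in check: yes, from the white rook on a6.
Black has 1 legal reply: Kxa6.
In check but a legal move exists → not checkmate.

no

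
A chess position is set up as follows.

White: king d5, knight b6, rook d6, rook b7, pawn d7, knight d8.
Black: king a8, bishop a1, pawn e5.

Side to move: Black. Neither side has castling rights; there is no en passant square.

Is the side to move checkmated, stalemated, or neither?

Black to move; black king on a8.
In check: yes, from the white knight on b6.
King squares — a7: attacked by Rb7; b7: attacked by Nd8; b8: attacked by Rb7.
Legal moves for Black: none.
In check with no legal moves → checkmate.

checkmate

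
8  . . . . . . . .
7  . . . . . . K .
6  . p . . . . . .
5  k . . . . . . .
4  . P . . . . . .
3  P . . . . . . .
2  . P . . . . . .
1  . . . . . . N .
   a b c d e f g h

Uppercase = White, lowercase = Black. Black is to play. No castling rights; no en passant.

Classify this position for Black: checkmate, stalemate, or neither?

Black to move; black king on a5.
In check: yes, from the white pawn on b4.
Legal moves for Black: Ka6, Kb5, Ka4.
Black is in check but has 3 legal moves → neither.

neither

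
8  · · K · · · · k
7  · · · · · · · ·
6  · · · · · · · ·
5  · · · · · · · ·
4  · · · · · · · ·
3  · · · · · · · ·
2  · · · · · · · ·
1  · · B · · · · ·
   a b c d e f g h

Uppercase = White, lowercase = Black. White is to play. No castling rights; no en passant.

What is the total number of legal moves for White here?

White to move; king on c8.
In check: no.
Legal moves: Kd8, Kb8, Kd7, Kc7, Kb7, Bh6, Bg5, Bf4, Be3, Ba3, Bd2, Bb2+.
Count: 12.

12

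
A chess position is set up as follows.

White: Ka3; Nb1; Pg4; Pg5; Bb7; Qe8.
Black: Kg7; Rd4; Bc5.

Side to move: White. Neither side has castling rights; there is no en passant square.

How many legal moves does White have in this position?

White to move; king on a3.
In check: yes, from the black bishop on c5.
Legal moves: Kb3, Kb2, Ka2.
Count: 3.

3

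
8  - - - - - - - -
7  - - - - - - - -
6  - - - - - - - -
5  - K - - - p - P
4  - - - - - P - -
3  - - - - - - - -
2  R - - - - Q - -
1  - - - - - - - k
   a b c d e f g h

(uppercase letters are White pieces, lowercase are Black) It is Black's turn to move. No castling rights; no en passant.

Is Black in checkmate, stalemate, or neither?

stalemate

Black to move; black king on h1.
In check: no.
King squares — g1: attacked by Qf2; g2: attacked by Qf2; h2: attacked by Qf2.
Legal moves for Black: none.
Not in check and no legal moves → stalemate.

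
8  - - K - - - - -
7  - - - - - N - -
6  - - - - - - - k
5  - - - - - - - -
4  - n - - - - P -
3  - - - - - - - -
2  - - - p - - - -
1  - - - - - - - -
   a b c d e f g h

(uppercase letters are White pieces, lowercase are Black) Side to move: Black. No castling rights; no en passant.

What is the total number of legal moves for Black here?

Black to move; king on h6.
In check: yes, from the white knight on f7.
Legal moves: Kh7, Kg7, Kg6.
Count: 3.

3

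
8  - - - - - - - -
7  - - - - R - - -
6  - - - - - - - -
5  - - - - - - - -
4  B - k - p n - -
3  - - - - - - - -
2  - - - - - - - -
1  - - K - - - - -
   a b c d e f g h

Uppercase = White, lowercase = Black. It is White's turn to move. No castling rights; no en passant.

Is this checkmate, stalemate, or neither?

neither

White to move; white king on c1.
In check: no.
Legal moves for White include: Re8, Rh7, Rg7, Rf7, Rd7, Rc7+, Rb7, Ra7, Re6, Re5, Rxe4+, Be8, Bd7, Bc6, Bb5+, Bb3+, Bc2, Bd1, ... (list truncated; more exist).
White has legal moves and is not in check → neither.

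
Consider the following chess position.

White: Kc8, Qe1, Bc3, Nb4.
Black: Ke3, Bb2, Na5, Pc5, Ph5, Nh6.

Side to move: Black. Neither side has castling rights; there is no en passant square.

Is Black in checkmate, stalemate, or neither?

Black to move; black king on e3.
In check: yes, from the white queen on e1.
King squares — d2: attacked by Qe1; e2: attacked by Qe1; f2: attacked by Qe1; d3: attacked by Nb4; f3: available; d4: attacked by Bc3; e4: attacked by Qe1; f4: available.
Legal moves for Black: Kf4, Kf3.
Black is in check but has 2 legal moves → neither.

neither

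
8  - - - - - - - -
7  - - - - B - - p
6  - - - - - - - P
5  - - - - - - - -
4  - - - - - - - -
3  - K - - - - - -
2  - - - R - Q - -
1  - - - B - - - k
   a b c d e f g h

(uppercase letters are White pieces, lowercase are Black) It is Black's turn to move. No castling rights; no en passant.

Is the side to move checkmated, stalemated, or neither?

stalemate

Black to move; black king on h1.
In check: no.
King squares — g1: attacked by Qf2; g2: attacked by Qf2; h2: attacked by Qf2.
Legal moves for Black: none.
Not in check and no legal moves → stalemate.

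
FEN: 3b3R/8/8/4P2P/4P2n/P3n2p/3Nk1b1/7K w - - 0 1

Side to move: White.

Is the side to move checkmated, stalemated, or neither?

neither

White to move; white king on h1.
In check: yes, from the black bishop on g2.
King squares — g1: available; g2: attacked by Ne3; h2: available.
Legal moves for White: Kh2, Kg1.
White is in check but has 2 legal moves → neither.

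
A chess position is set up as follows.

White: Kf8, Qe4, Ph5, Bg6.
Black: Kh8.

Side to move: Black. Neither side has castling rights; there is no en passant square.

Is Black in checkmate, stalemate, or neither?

Black to move; black king on h8.
In check: no.
King squares — g7: attacked by Kf8; h7: attacked by Bg6; g8: attacked by Kf8.
Legal moves for Black: none.
Not in check and no legal moves → stalemate.

stalemate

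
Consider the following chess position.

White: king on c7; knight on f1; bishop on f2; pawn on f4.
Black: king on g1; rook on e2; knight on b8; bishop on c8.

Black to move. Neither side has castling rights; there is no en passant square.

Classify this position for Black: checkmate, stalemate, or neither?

Black to move; black king on g1.
In check: yes, from the white bishop on f2.
Legal moves for Black: Kg2, Kxf2, Kh1, Kxf1, Rxf2.
Black is in check but has 5 legal moves → neither.

neither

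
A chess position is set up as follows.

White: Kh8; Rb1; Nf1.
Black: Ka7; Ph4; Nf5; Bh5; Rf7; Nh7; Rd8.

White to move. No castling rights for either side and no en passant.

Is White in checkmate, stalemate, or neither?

checkmate

White to move; white king on h8.
In check: yes, from the black rook on d8.
King squares — g7: attacked by Nf5; h7: attacked by Rf7; g8: attacked by Rd8.
Legal moves for White: none.
In check with no legal moves → checkmate.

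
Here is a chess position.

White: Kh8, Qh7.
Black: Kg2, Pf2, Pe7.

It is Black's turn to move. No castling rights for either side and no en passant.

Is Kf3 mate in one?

After Kf3: white king on h8; in check: no.
White is not in check, so this cannot be checkmate.

no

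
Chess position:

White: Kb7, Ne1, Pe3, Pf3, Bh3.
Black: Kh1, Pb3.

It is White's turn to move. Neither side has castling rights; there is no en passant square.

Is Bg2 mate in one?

After Bg2: black king on h1; in check: yes, from the white bishop on g2.
Black has 2 legal replies: Kh2, Kg1.
In check but a legal move exists → not checkmate.

no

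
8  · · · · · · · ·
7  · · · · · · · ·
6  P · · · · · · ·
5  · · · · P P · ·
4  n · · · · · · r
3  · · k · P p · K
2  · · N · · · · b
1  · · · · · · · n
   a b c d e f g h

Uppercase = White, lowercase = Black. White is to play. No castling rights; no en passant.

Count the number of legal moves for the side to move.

1

White to move; king on h3.
In check: yes, from the black rook on h4.
Legal moves: Kxh4.
Count: 1.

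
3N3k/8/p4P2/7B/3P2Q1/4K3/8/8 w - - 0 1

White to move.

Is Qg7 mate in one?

yes

After Qg7: black king on h8; in check: yes, from the white queen on g7.
King squares — g7: attacked by Pf6; h7: attacked by Qg7; g8: attacked by Qg7.
Black has no legal moves → checkmate.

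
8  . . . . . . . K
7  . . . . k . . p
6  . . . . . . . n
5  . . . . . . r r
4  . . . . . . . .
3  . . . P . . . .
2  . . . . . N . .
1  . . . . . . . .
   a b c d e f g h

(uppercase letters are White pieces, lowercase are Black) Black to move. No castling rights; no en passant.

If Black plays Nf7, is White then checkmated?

yes

After Nf7: white king on h8; in check: yes, from the black knight on f7.
King squares — g7: attacked by Rg5; h7: attacked by Rh5; g8: attacked by Rg5.
White has no legal moves → checkmate.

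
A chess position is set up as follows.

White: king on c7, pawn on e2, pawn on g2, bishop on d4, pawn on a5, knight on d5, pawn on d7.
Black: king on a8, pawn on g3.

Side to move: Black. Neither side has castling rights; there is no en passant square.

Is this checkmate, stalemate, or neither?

Black to move; black king on a8.
In check: no.
King squares — a7: attacked by Bd4; b7: attacked by Kc7; b8: attacked by Kc7.
Legal moves for Black: none.
Not in check and no legal moves → stalemate.

stalemate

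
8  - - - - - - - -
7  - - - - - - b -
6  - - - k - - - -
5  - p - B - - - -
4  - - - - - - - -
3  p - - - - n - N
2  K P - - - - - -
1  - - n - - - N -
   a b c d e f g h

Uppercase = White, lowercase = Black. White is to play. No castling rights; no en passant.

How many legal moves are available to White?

White to move; king on a2.
In check: yes, from the black knight on c1.
Legal moves: Kxa3, Kb1, Ka1.
Count: 3.

3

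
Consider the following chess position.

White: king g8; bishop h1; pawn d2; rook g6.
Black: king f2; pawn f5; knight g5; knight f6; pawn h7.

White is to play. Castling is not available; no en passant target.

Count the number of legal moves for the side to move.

White to move; king on g8.
In check: yes, from the black knight on f6.
Legal moves: Kh8, Kf8, Kg7, Rxf6.
Count: 4.

4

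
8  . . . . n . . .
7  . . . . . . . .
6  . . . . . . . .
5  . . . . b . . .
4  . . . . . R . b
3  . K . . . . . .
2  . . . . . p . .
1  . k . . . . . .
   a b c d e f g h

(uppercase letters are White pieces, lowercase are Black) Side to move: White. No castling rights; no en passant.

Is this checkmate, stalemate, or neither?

White to move; white king on b3.
In check: no.
Legal moves for White: Rf8, Rf7, Rf6, Rf5, Rxh4, Rg4, Re4, Rd4, Rc4, Rb4, Ra4, Rf3, Rxf2, Kc4, Kb4, Ka4, Ka3.
White has 17 legal moves and is not in check → neither.

neither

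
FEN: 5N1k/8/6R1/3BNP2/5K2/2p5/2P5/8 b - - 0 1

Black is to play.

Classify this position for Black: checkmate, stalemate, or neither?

Black to move; black king on h8.
In check: no.
King squares — g7: attacked by Rg6; h7: attacked by Nf8; g8: attacked by Bd5.
Legal moves for Black: none.
Not in check and no legal moves → stalemate.

stalemate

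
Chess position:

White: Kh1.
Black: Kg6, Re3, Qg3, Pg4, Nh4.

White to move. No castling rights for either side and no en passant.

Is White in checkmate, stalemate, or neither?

White to move; white king on h1.
In check: no.
King squares — g1: attacked by Qg3; g2: attacked by Qg3; h2: attacked by Qg3.
Legal moves for White: none.
Not in check and no legal moves → stalemate.

stalemate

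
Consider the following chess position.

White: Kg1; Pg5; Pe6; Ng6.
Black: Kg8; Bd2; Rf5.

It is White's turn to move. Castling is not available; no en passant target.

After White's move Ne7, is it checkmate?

After Ne7: black king on g8; in check: yes, from the white knight on e7.
Black has 4 legal replies: Kh8, Kf8, Kh7, Kg7.
In check but a legal move exists → not checkmate.

no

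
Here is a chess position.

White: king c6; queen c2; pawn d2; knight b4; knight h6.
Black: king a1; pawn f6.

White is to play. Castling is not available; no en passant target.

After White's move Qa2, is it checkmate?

After Qa2: black king on a1; in check: yes, from the white queen on a2.
King squares — b1: attacked by Qa2; a2: attacked by Nb4; b2: attacked by Qa2.
Black has no legal moves → checkmate.

yes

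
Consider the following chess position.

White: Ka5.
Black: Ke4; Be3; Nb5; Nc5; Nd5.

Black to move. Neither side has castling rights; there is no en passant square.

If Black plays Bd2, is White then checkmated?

no

After Bd2: white king on a5; in check: yes, from the black bishop on d2.
White has 1 legal reply: Kxb5.
In check but a legal move exists → not checkmate.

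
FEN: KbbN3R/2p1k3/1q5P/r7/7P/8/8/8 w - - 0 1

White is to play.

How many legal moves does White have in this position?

White to move; king on a8.
In check: yes, from the black rook on a5.
Legal moves: none.
Count: 0.

0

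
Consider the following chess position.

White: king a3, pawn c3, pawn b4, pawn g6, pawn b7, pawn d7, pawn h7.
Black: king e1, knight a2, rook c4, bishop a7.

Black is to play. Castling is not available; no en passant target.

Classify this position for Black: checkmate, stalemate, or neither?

neither

Black to move; black king on e1.
In check: no.
Legal moves for Black include: Bb8, Bb6, Bc5, Bd4, Be3, Bf2, Bg1, Rc8, Rc7, Rc6, Rc5, Rh4, Rg4, Rf4, Re4, Rd4, Rxb4, Rxc3+, ... (list truncated; more exist).
Black has legal moves and is not in check → neither.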